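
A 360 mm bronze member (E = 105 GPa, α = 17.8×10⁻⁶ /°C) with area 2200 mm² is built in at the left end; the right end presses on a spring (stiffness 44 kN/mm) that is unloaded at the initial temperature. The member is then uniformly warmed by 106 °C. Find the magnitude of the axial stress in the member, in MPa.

σ ≈ 12.7 MPa (compressive)

Free thermal expansion: δ_free = αΔT L = 17.8×10⁻⁶ × 106 × 360 = 0.6792 mm.
With a force P in the spring, the elastic change of the member is PL/(AE) and that of the spring is P/k; compatibility requires their sum to equal δ_free.
P [ L/(AE) + 1/k ] = δ_free → P [ 360/(2200×105×10³) + 1/(44×10³) ] = 0.6792.
P = 0.6792 / 2.429×10⁻⁵ = 27970 N.
σ = P/A = 27970/2200 = 12.71 MPa.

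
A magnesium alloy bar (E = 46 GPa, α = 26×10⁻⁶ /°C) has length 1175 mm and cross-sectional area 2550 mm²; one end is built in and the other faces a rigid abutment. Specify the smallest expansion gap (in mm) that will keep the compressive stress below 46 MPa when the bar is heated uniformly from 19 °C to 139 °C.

g ≈ 2.49 mm

Free expansion if unrestrained: δ_free = αΔT L = 26×10⁻⁶ × 120 × 1175 = 3.666 mm.
At the allowable stress the elastic shortening the wall may impose is σL/E = 46 × 1175 / (46×10³) = 1.175 mm.
So the gap has to take up the difference, g_min = δ_free − σL/E = 3.666 − 1.175 = 2.491 mm.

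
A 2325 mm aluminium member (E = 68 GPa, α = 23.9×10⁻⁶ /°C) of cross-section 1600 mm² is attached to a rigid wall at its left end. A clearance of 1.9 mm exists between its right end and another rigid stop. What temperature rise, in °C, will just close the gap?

ΔT ≈ 34.2 °C

Contact occurs when the free expansion equals the gap: αΔT L = 1.9 mm.
So ΔT = g/(αL) = 1.9/(23.9×10⁻⁶ × 2325) = 34.19 °C.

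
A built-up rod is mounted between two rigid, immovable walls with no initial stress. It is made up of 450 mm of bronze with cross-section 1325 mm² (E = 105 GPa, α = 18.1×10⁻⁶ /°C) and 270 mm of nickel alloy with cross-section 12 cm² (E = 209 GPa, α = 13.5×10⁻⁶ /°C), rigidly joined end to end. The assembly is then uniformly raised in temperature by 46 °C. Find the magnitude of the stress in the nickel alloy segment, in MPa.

If the supports were absent, the total length change would be Σ αᵢΔT Lᵢ = 18.1×10⁻⁶×46×450 + 13.5×10⁻⁶×46×270 = 0.5423 mm.
The walls prevent any net length change, so an axial force P (same in every segment) develops. Compatibility: P · Σ Lᵢ/(AᵢEᵢ) = δ_free.
The series flexibility is Σ Lᵢ/(AᵢEᵢ) = 450/(1325×105×10³) + 270/(1200×209×10³) = 4.311×10⁻⁶ mm/N.
P = 0.5423 / 4.311×10⁻⁶ = 125800 N = 125.8 kN, compressive.
σ_{nickel alloy} = P / A = 125800 / 1200 = 104.8 MPa.

σ ≈ 105 MPa (compressive)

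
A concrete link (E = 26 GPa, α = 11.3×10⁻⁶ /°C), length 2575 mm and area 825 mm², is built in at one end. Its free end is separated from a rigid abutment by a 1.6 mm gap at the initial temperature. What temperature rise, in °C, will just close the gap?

ΔT ≈ 55 °C

Contact occurs when the free expansion equals the gap: αΔT L = 1.6 mm.
ΔT = 1.6 / (11.3×10⁻⁶ × 2575) = 54.99 °C.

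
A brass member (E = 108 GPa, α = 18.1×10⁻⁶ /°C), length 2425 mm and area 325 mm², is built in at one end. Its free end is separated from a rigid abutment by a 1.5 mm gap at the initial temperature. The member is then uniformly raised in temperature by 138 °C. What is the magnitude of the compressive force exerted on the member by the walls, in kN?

P ≈ 66 kN

Unrestrained expansion: δ_free = αΔT L = 18.1×10⁻⁶ × 138 × 2425 = 6.057 mm.
The gap closes (δ_free > 1.5 mm) and the wall then resists a further 6.057 − 1.5 = 4.557 mm of expansion.
Compatibility: PL/(AE) = 4.557 mm, so σ = P/A = E × (4.557/2425) = 203 MPa.
P = σA = 203 × 325 = 65.96 kN.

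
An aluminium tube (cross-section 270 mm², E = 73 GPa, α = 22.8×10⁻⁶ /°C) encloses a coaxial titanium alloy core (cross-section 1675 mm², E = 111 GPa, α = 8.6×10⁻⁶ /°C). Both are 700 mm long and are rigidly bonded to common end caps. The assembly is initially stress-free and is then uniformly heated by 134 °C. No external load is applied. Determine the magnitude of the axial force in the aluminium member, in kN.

P ≈ 33.9 kN (compressive in the aluminium)

Both members must finish at the same length. With the larger α, the aluminium tends to over-expand; the plates restrain it, putting the aluminium in compression and the titanium alloy in tension. With no external load the two internal forces are equal and opposite, magnitude P.
Compatibility of the two members (thermal + elastic change equal): (α₁ − α₂)ΔT = P·[1/(A₁E₁) + 1/(A₂E₂)].
|α₁ − α₂|·ΔT = 14.2×10⁻⁶ × 134 = 0.001903.
1/(A₁E₁) + 1/(A₂E₂) = 1/(270×73×10³) + 1/(1675×111×10³) = 5.611×10⁻⁸ N⁻¹.
P = 0.001903 / 5.611×10⁻⁸ = 33910 N = 33.91 kN.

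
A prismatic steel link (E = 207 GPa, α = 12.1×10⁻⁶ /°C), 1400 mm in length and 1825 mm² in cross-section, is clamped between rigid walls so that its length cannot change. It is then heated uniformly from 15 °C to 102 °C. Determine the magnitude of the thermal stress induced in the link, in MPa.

σ ≈ 218 MPa (compressive)

The supports are rigid, so the total axial strain is zero. The restrained thermal strain is ε = αΔT = 12.1×10⁻⁶ × 87 = 1052.7×10⁻⁶.
Hence σ = E·αΔT = 207×10³ × 1052.7×10⁻⁶ = 217.9 MPa, compressive.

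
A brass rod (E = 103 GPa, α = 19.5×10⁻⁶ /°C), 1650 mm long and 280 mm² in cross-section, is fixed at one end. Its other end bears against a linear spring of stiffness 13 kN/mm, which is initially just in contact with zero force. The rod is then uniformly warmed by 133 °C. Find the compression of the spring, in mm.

The unrestrained thermal change is αΔT L = 19.5×10⁻⁶ × 133 × 1650 = 4.279 mm.
With a force P in the spring, the elastic change of the rod is PL/(AE) and that of the spring is P/k; compatibility requires their sum to equal δ_free.
P [ L/(AE) + 1/k ] = δ_free → P [ 1650/(280×103×10³) + 1/(13×10³) ] = 4.279.
P = 4.279 / 0.0001341 = 31900 N.
Spring compression = P/k = 31900/(13×10³) = 2.454 mm.

δ ≈ 2.45 mm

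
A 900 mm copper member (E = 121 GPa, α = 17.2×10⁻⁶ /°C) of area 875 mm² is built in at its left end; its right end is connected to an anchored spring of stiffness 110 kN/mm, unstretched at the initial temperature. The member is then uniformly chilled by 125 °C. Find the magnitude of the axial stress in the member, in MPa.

σ ≈ 126 MPa (tensile)

Free thermal contraction: δ_free = αΔT L = 17.2×10⁻⁶ × 125 × 900 = 1.935 mm.
Let P be the tensile force in the spring. The member extends elastically by PL/(AE) and the spring stretches by P/k; together these equal δ_free.
So P = δ_free / [L/(AE) + 1/k] = 1.935 / [ 900/(875×121×10³) + 1/(110×10³) ].
P = 1.935 / 1.759×10⁻⁵ = 110000 N.
σ = P/A = 110000/875 = 125.7 MPa.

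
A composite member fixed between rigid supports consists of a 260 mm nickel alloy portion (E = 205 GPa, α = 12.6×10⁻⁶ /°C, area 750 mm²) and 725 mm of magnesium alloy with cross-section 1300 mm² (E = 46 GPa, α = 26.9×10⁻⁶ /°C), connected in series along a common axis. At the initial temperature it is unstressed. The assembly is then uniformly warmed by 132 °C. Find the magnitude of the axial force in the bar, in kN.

P ≈ 218 kN (compressive)

If the supports were absent, the total length change would be Σ αᵢΔT Lᵢ = 12.6×10⁻⁶×132×260 + 26.9×10⁻⁶×132×725 = 3.007 mm.
Since the ends are fixed, an axial force P builds up, equal in every segment, with P · Σ Lᵢ/(AᵢEᵢ) = δ_free.
The series flexibility is Σ Lᵢ/(AᵢEᵢ) = 260/(750×205×10³) + 725/(1300×46×10³) = 1.381×10⁻⁵ mm/N.
Hence P = δ_free / Σ(L/AE) = 3.007/1.381×10⁻⁵ = 217.6 kN (compressive).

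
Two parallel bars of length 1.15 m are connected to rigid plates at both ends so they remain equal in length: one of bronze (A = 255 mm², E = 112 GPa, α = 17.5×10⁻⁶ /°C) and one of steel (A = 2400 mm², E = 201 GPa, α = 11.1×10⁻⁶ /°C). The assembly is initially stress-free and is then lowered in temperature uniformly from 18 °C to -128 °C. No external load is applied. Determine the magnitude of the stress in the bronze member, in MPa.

σ ≈ 98.8 MPa (tensile)

The bronze has the larger α, so on cooling it would change length more than the steel if both were free. The rigid plates force a common final length, so the bronze is put into tension and the steel into compression, with equal and opposite forces P (no external load).
Compatibility of the two members (thermal + elastic change equal): (α₁ − α₂)ΔT = P·[1/(A₁E₁) + 1/(A₂E₂)].
|α₁ − α₂|·ΔT = 6.4×10⁻⁶ × 146 = 0.0009344.
1/(A₁E₁) + 1/(A₂E₂) = 1/(255×112×10³) + 1/(2400×201×10³) = 3.709×10⁻⁸ N⁻¹.
P = 0.0009344 / 3.709×10⁻⁸ = 25190 N = 25.19 kN.
σ_{bronze} = P/A₁ = 25190/255 = 98.8 MPa, tensile.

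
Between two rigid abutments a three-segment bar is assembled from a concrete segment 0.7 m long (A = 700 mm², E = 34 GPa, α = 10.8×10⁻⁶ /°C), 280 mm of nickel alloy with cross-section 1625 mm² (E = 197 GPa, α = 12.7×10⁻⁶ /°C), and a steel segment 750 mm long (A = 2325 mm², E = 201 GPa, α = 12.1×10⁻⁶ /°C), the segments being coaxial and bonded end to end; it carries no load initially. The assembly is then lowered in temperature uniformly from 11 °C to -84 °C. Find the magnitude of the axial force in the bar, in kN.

P ≈ 60.1 kN (tensile)

With the walls removed the bar would change length by δ_free = Σ αᵢΔT Lᵢ = 10.8×10⁻⁶×95×700 + 12.7×10⁻⁶×95×280 + 12.1×10⁻⁶×95×750 = 1.918 mm.
Since the ends are fixed, an axial force P builds up, equal in every segment, with P · Σ Lᵢ/(AᵢEᵢ) = δ_free.
Σ Lᵢ/(AᵢEᵢ) = 700/(700×34×10³) + 280/(1625×197×10³) + 750/(2325×201×10³) = 3.189×10⁻⁵ mm/N.
Hence P = δ_free / Σ(L/AE) = 1.918/3.189×10⁻⁵ = 60.15 kN (tensile).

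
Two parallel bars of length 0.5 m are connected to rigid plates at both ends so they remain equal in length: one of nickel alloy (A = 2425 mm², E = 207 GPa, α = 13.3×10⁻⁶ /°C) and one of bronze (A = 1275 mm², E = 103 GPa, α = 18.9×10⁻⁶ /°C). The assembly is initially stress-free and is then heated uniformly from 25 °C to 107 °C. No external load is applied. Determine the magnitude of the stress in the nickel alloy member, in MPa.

σ ≈ 19.7 MPa (tensile)

Both members must finish at the same length. With the larger α, the bronze tends to over-expand; the plates restrain it, putting the bronze in compression and the nickel alloy in tension. With no external load the two internal forces are equal and opposite, magnitude P.
Compatibility of the two members (thermal + elastic change equal): (α₁ − α₂)ΔT = P·[1/(A₁E₁) + 1/(A₂E₂)].
|α₁ − α₂|·ΔT = 5.6×10⁻⁶ × 82 = 0.0004592.
1/(A₁E₁) + 1/(A₂E₂) = 1/(2425×207×10³) + 1/(1275×103×10³) = 9.607×10⁻⁹ N⁻¹.
P = 0.0004592 / 9.607×10⁻⁹ = 47800 N = 47.8 kN.
σ_{nickel alloy} = P/A₁ = 47800/2425 = 19.71 MPa, tensile.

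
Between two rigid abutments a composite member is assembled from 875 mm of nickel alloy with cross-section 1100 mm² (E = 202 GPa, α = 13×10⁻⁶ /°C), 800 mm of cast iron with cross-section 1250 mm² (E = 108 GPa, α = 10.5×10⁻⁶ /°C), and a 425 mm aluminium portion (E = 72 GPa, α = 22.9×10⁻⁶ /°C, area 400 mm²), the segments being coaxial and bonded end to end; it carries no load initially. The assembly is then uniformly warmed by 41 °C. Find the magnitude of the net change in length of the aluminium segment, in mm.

|ΔL| ≈ 0.326 mm

Free thermal expansion of the whole bar: Σ αᵢΔT Lᵢ = 13×10⁻⁶×41×875 + 10.5×10⁻⁶×41×800 + 22.9×10⁻⁶×41×425 = 1.21 mm.
Since the ends are fixed, an axial force P builds up, equal in every segment, with P · Σ Lᵢ/(AᵢEᵢ) = δ_free.
The series flexibility is Σ Lᵢ/(AᵢEᵢ) = 875/(1100×202×10³) + 800/(1250×108×10³) + 425/(400×72×10³) = 2.462×10⁻⁵ mm/N.
P = 1.21 / 2.462×10⁻⁵ = 49140 N = 49.14 kN, compressive.
For the aluminium segment, free thermal change = 22.9×10⁻⁶×41×425 = 0.399 mm and elastic change from P = 49140×425/(400×72×10³) = 0.7251 mm; these oppose, so the net change is 0.326 mm (segment shortens).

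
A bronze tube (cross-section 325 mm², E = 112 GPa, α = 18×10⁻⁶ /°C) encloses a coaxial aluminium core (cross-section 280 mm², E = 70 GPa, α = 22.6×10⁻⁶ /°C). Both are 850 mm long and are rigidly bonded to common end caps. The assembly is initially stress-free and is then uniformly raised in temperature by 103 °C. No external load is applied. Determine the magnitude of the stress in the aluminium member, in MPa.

Equilibrium of a rigid end plate with no external load gives equal and opposite internal forces ±P in the two members. Since α_{aluminium} > α_{bronze}, heating drives the aluminium into compression and the bronze into tension.
Setting the final lengths equal and cancelling L: (α₁ − α₂)ΔT = P/(A₁E₁) + P/(A₂E₂).
|α₁ − α₂|·ΔT = 4.6×10⁻⁶ × 103 = 0.0004738.
1/(A₁E₁) + 1/(A₂E₂) = 1/(325×112×10³) + 1/(280×70×10³) = 7.849×10⁻⁸ N⁻¹.
P = 0.0004738 / 7.849×10⁻⁸ = 6036 N = 6.036 kN.
σ_{aluminium} = P/A₂ = 6036/280 = 21.56 MPa, compressive.

σ ≈ 21.6 MPa (compressive)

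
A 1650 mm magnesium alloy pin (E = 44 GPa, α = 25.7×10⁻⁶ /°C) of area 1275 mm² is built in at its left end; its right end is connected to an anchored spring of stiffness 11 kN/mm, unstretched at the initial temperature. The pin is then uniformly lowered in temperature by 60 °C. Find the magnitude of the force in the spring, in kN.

P ≈ 21.1 kN

If the spring were absent the pin would shorten by αΔT L = 25.7×10⁻⁶ × 60 × 1650 = 2.544 mm.
Let P be the tensile force in the spring. The pin extends elastically by PL/(AE) and the spring stretches by P/k; together these equal δ_free.
P [ L/(AE) + 1/k ] = δ_free → P [ 1650/(1275×44×10³) + 1/(11×10³) ] = 2.544.
P = 2.544 / 0.0001203 = 21150 N.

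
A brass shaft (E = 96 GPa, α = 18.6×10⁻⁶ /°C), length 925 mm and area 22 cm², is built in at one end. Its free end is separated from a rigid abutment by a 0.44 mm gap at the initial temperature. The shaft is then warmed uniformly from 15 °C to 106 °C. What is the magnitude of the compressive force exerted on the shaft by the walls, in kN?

Free thermal elongation = αΔT L = 18.6×10⁻⁶ × 91 × 925 = 1.566 mm.
After closing the 0.44 mm clearance, 1.566 − 0.44 = 1.126 mm of expansion remains to be suppressed by the wall.
That suppressed elongation corresponds to σ = E·Δ/L = 96×10³ × 1.126/925 = 116.8 MPa.
Force on the wall = σA = 116.8 × 2200 mm² = 257 kN.

P ≈ 257 kN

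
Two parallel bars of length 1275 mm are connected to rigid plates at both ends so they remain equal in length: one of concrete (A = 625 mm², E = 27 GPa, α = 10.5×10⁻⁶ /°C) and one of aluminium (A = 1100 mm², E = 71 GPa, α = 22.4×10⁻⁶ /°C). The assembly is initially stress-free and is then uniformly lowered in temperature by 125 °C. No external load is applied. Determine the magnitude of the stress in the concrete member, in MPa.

The aluminium has the larger α, so on cooling it would change length more than the concrete if both were free. The rigid plates force a common final length, so the aluminium is put into tension and the concrete into compression, with equal and opposite forces P (no external load).
Equating the net (thermal + elastic) strains gives |α₁ − α₂|·ΔT = P·[1/(A₁E₁) + 1/(A₂E₂)].
|α₁ − α₂|·ΔT = 11.9×10⁻⁶ × 125 = 0.001487.
1/(A₁E₁) + 1/(A₂E₂) = 1/(625×27×10³) + 1/(1100×71×10³) = 7.206×10⁻⁸ N⁻¹.
P = 0.001487 / 7.206×10⁻⁸ = 20640 N = 20.64 kN.
σ_{concrete} = P/A₁ = 20640/625 = 33.03 MPa, compressive.

σ ≈ 33 MPa (compressive)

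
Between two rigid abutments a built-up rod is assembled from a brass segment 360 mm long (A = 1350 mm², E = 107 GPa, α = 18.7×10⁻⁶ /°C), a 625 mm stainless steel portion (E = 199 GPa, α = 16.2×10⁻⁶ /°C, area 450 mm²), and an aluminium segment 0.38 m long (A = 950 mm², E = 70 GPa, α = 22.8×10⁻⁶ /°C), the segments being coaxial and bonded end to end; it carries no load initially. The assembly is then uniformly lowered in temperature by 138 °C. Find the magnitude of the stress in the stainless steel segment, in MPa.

With the walls removed the bar would change length by δ_free = Σ αᵢΔT Lᵢ = 18.7×10⁻⁶×138×360 + 16.2×10⁻⁶×138×625 + 22.8×10⁻⁶×138×380 = 3.522 mm.
Since the ends are fixed, an axial force P builds up, equal in every segment, with P · Σ Lᵢ/(AᵢEᵢ) = δ_free.
The series flexibility is Σ Lᵢ/(AᵢEᵢ) = 360/(1350×107×10³) + 625/(450×199×10³) + 380/(950×70×10³) = 1.519×10⁻⁵ mm/N.
So P = 3.522 / 1.519×10⁻⁵ = 231.9 kN, tensile.
σ_{stainless steel} = P / A = 231900 / 450 = 515.4 MPa.

σ ≈ 515 MPa (tensile)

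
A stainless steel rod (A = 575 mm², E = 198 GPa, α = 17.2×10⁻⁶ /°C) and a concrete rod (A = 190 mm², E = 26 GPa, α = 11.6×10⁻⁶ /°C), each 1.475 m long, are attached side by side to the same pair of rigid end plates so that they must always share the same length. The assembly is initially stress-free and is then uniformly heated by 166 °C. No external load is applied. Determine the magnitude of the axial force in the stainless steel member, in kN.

P ≈ 4.4 kN (compressive in the stainless steel)

Equilibrium of a rigid end plate with no external load gives equal and opposite internal forces ±P in the two members. Since α_{stainless steel} > α_{concrete}, heating drives the stainless steel into compression and the concrete into tension.
Compatibility of the two members (thermal + elastic change equal): (α₁ − α₂)ΔT = P·[1/(A₁E₁) + 1/(A₂E₂)].
|α₁ − α₂|·ΔT = 5.6×10⁻⁶ × 166 = 0.0009296.
1/(A₁E₁) + 1/(A₂E₂) = 1/(575×198×10³) + 1/(190×26×10³) = 2.112×10⁻⁷ N⁻¹.
So P = 0.0009296 / 2.112×10⁻⁷ = 4.401 kN.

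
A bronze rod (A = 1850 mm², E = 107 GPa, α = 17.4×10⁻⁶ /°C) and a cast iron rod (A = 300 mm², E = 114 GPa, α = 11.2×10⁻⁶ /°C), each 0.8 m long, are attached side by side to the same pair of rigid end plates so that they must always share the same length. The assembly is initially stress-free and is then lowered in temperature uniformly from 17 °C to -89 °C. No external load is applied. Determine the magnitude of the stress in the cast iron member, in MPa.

Both members must finish at the same length. With the larger α, the bronze tends to over-contract; the plates restrain it, putting the bronze in tension and the cast iron in compression. With no external load the two internal forces are equal and opposite, magnitude P.
Equating the net (thermal + elastic) strains gives |α₁ − α₂|·ΔT = P·[1/(A₁E₁) + 1/(A₂E₂)].
|α₁ − α₂|·ΔT = 6.2×10⁻⁶ × 106 = 0.0006572.
1/(A₁E₁) + 1/(A₂E₂) = 1/(1850×107×10³) + 1/(300×114×10³) = 3.429×10⁻⁸ N⁻¹.
P = 0.0006572 / 3.429×10⁻⁸ = 19170 N = 19.17 kN.
σ_{cast iron} = P/A₂ = 19170/300 = 63.88 MPa, compressive.

σ ≈ 63.9 MPa (compressive)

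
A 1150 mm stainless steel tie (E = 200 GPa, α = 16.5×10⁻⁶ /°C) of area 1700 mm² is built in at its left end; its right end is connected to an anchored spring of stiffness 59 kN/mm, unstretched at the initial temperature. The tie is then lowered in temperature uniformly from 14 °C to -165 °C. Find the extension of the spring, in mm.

If the spring were absent the tie would shorten by αΔT L = 16.5×10⁻⁶ × 179 × 1150 = 3.397 mm.
Let P be the tensile force in the spring. The tie extends elastically by PL/(AE) and the spring stretches by P/k; together these equal δ_free.
P [ L/(AE) + 1/k ] = δ_free → P [ 1150/(1700×200×10³) + 1/(59×10³) ] = 3.397.
P = 3.397 / 2.033×10⁻⁵ = 167100 N.
Spring extension = P/k = 167100/(59×10³) = 2.831 mm.

δ ≈ 2.83 mm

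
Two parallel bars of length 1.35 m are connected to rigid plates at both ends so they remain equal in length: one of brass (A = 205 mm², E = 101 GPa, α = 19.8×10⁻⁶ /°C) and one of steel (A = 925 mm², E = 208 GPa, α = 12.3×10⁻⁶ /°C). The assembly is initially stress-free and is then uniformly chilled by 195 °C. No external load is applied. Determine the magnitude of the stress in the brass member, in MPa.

Both members must finish at the same length. With the larger α, the brass tends to over-contract; the plates restrain it, putting the brass in tension and the steel in compression. With no external load the two internal forces are equal and opposite, magnitude P.
Equating the net (thermal + elastic) strains gives |α₁ − α₂|·ΔT = P·[1/(A₁E₁) + 1/(A₂E₂)].
|α₁ − α₂|·ΔT = 7.5×10⁻⁶ × 195 = 0.001462.
1/(A₁E₁) + 1/(A₂E₂) = 1/(205×101×10³) + 1/(925×208×10³) = 5.35×10⁻⁸ N⁻¹.
P = 0.001462 / 5.35×10⁻⁸ = 27340 N = 27.34 kN.
σ_{brass} = P/A₁ = 27340/205 = 133.4 MPa, tensile.

σ ≈ 133 MPa (tensile)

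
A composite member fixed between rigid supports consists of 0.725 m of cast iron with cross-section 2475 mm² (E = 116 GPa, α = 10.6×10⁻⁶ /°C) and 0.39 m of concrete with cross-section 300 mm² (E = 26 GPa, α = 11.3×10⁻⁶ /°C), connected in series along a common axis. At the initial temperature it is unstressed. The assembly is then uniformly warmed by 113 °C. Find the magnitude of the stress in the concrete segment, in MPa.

σ ≈ 86.7 MPa (compressive)

Free thermal expansion of the whole bar: Σ αᵢΔT Lᵢ = 10.6×10⁻⁶×113×725 + 11.3×10⁻⁶×113×390 = 1.366 mm.
The rigid supports impose zero overall length change; the single axial force P common to all segments must satisfy P Σ Lᵢ/(AᵢEᵢ) = δ_free.
Σ Lᵢ/(AᵢEᵢ) = 725/(2475×116×10³) + 390/(300×26×10³) = 5.253×10⁻⁵ mm/N.
So P = 1.366 / 5.253×10⁻⁵ = 26.01 kN, compressive.
σ_{concrete} = P / A = 26010 / 300 = 86.71 MPa.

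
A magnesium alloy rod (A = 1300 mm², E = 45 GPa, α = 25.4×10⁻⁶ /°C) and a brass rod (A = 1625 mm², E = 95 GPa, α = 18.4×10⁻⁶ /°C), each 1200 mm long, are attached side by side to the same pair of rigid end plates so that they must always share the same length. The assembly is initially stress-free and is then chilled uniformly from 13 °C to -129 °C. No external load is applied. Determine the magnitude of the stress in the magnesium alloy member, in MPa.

Both members must finish at the same length. With the larger α, the magnesium alloy tends to over-contract; the plates restrain it, putting the magnesium alloy in tension and the brass in compression. With no external load the two internal forces are equal and opposite, magnitude P.
Compatibility of the two members (thermal + elastic change equal): (α₁ − α₂)ΔT = P·[1/(A₁E₁) + 1/(A₂E₂)].
|α₁ − α₂|·ΔT = 7×10⁻⁶ × 142 = 0.000994.
1/(A₁E₁) + 1/(A₂E₂) = 1/(1300×45×10³) + 1/(1625×95×10³) = 2.357×10⁻⁸ N⁻¹.
So P = 0.000994 / 2.357×10⁻⁸ = 42.17 kN.
σ_{magnesium alloy} = P/A₁ = 42170/1300 = 32.44 MPa, tensile.

σ ≈ 32.4 MPa (tensile)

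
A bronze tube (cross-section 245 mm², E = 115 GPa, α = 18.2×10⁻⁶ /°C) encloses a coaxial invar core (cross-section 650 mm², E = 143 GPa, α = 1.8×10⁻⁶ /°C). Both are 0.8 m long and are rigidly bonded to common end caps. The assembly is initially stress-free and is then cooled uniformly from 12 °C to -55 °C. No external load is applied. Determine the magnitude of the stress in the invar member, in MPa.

Both members must finish at the same length. With the larger α, the bronze tends to over-contract; the plates restrain it, putting the bronze in tension and the invar in compression. With no external load the two internal forces are equal and opposite, magnitude P.
Setting the final lengths equal and cancelling L: (α₁ − α₂)ΔT = P/(A₁E₁) + P/(A₂E₂).
|α₁ − α₂|·ΔT = 16.4×10⁻⁶ × 67 = 0.001099.
1/(A₁E₁) + 1/(A₂E₂) = 1/(245×115×10³) + 1/(650×143×10³) = 4.625×10⁻⁸ N⁻¹.
P = 0.001099 / 4.625×10⁻⁸ = 23760 N = 23.76 kN.
σ_{invar} = P/A₂ = 23760/650 = 36.55 MPa, compressive.

σ ≈ 36.5 MPa (compressive)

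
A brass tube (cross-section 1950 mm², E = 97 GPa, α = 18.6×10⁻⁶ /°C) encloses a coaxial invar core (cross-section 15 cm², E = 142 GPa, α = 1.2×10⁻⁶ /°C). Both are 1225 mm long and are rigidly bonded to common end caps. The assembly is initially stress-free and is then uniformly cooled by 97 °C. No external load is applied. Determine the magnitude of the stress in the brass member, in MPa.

The brass has the larger α, so on cooling it would change length more than the invar if both were free. The rigid plates force a common final length, so the brass is put into tension and the invar into compression, with equal and opposite forces P (no external load).
Setting the final lengths equal and cancelling L: (α₁ − α₂)ΔT = P/(A₁E₁) + P/(A₂E₂).
|α₁ − α₂|·ΔT = 17.4×10⁻⁶ × 97 = 0.001688.
1/(A₁E₁) + 1/(A₂E₂) = 1/(1950×97×10³) + 1/(1500×142×10³) = 9.982×10⁻⁹ N⁻¹.
So P = 0.001688 / 9.982×10⁻⁹ = 169.1 kN.
σ_{brass} = P/A₁ = 169100/1950 = 86.71 MPa, tensile.

σ ≈ 86.7 MPa (tensile)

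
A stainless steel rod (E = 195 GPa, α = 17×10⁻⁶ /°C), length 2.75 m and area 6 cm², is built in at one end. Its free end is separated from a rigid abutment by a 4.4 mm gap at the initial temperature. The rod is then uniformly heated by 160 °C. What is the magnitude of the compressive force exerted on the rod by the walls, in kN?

P ≈ 131 kN

Free thermal elongation = αΔT L = 17×10⁻⁶ × 160 × 2750 = 7.48 mm.
This exceeds the 4.4 mm gap, so the wall pushes back. The portion of expansion that must be recovered elastically is δ_free − gap = 7.48 − 4.4 = 3.08 mm.
Compatibility: PL/(AE) = 3.08 mm, so σ = P/A = E × (3.08/2750) = 218.4 MPa.
Force on the wall = σA = 218.4 × 600 mm² = 131 kN.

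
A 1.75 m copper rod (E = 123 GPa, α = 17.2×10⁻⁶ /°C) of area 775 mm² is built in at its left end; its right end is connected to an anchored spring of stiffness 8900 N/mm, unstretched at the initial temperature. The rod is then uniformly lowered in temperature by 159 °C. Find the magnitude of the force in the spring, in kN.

P ≈ 36.6 kN

If the spring were absent the rod would shorten by αΔT L = 17.2×10⁻⁶ × 159 × 1750 = 4.786 mm.
Let P be the tensile force in the spring. The rod extends elastically by PL/(AE) and the spring stretches by P/k; together these equal δ_free.
P [ L/(AE) + 1/k ] = δ_free → P [ 1750/(775×123×10³) + 1/(8900) ] = 4.786.
P = 4.786 / 0.0001307 = 36610 N.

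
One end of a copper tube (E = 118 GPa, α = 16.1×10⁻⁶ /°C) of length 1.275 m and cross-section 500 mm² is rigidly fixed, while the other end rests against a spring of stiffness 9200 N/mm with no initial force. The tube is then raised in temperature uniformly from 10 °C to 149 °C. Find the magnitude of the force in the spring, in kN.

P ≈ 21.9 kN

If the spring were absent the tube would lengthen by αΔT L = 16.1×10⁻⁶ × 139 × 1275 = 2.853 mm.
With a force P in the spring, the elastic change of the tube is PL/(AE) and that of the spring is P/k; compatibility requires their sum to equal δ_free.
So P = δ_free / [L/(AE) + 1/k] = 2.853 / [ 1275/(500×118×10³) + 1/(9200) ].
P = 2.853 / 0.0001303 = 21900 N.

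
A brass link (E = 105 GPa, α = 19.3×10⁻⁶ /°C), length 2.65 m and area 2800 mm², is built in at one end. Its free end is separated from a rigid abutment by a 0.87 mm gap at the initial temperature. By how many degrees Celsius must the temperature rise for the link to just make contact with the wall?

The gap closes when αΔT L = 0.87 mm, since the link is still unstressed at that instant.
ΔT = 0.87 / (19.3×10⁻⁶ × 2650) = 17.01 °C.

ΔT ≈ 17 °C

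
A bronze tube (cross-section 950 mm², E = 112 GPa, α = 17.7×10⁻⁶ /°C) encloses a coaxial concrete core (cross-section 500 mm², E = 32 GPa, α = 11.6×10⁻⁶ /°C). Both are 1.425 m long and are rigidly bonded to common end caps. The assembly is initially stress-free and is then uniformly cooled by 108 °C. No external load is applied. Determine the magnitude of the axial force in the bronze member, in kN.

Equilibrium of a rigid end plate with no external load gives equal and opposite internal forces ±P in the two members. Since α_{bronze} > α_{concrete}, cooling drives the bronze into tension and the concrete into compression.
Setting the final lengths equal and cancelling L: (α₁ − α₂)ΔT = P/(A₁E₁) + P/(A₂E₂).
|α₁ − α₂|·ΔT = 6.1×10⁻⁶ × 108 = 0.0006588.
1/(A₁E₁) + 1/(A₂E₂) = 1/(950×112×10³) + 1/(500×32×10³) = 7.19×10⁻⁸ N⁻¹.
So P = 0.0006588 / 7.19×10⁻⁸ = 9.163 kN.

P ≈ 9.16 kN (tensile in the bronze)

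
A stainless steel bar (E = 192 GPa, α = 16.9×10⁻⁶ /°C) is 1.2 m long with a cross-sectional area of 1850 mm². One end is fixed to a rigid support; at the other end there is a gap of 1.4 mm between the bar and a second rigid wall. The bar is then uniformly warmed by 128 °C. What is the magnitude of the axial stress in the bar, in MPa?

Free thermal elongation = αΔT L = 16.9×10⁻⁶ × 128 × 1200 = 2.596 mm.
After closing the 1.4 mm clearance, 2.596 − 1.4 = 1.196 mm of expansion remains to be suppressed by the wall.
That suppressed elongation corresponds to σ = E·Δ/L = 192×10³ × 1.196/1200 = 191.3 MPa.

σ ≈ 191 MPa (compressive)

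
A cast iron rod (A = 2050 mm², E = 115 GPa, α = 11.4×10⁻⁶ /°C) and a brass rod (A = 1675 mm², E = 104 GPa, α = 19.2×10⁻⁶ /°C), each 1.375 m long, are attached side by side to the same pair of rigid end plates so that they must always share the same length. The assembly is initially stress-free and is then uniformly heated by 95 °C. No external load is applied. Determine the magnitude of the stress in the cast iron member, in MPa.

The brass has the larger α, so on heating it would change length more than the cast iron if both were free. The rigid plates force a common final length, so the brass is put into compression and the cast iron into tension, with equal and opposite forces P (no external load).
Setting the final lengths equal and cancelling L: (α₁ − α₂)ΔT = P/(A₁E₁) + P/(A₂E₂).
|α₁ − α₂|·ΔT = 7.8×10⁻⁶ × 95 = 0.000741.
1/(A₁E₁) + 1/(A₂E₂) = 1/(2050×115×10³) + 1/(1675×104×10³) = 9.982×10⁻⁹ N⁻¹.
P = 0.000741 / 9.982×10⁻⁹ = 74230 N = 74.23 kN.
σ_{cast iron} = P/A₁ = 74230/2050 = 36.21 MPa, tensile.

σ ≈ 36.2 MPa (tensile)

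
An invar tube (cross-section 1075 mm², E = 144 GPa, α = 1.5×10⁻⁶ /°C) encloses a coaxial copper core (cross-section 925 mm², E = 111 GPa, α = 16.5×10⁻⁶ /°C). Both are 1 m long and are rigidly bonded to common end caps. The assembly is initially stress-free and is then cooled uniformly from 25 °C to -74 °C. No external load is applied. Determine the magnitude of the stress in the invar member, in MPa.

Equilibrium of a rigid end plate with no external load gives equal and opposite internal forces ±P in the two members. Since α_{copper} > α_{invar}, cooling drives the copper into tension and the invar into compression.
Equating the net (thermal + elastic) strains gives |α₁ − α₂|·ΔT = P·[1/(A₁E₁) + 1/(A₂E₂)].
|α₁ − α₂|·ΔT = 15×10⁻⁶ × 99 = 0.001485.
1/(A₁E₁) + 1/(A₂E₂) = 1/(1075×144×10³) + 1/(925×111×10³) = 1.62×10⁻⁸ N⁻¹.
P = 0.001485 / 1.62×10⁻⁸ = 91670 N = 91.67 kN.
σ_{invar} = P/A₁ = 91670/1075 = 85.27 MPa, compressive.

σ ≈ 85.3 MPa (compressive)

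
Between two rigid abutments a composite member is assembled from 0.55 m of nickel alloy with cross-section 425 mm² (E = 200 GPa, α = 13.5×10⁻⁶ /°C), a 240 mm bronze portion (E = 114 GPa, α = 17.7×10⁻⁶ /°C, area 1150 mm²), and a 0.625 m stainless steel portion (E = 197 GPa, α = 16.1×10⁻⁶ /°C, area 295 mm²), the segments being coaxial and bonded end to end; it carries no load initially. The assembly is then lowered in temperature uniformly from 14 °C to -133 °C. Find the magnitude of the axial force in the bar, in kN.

With the walls removed the bar would change length by δ_free = Σ αᵢΔT Lᵢ = 13.5×10⁻⁶×147×550 + 17.7×10⁻⁶×147×240 + 16.1×10⁻⁶×147×625 = 3.195 mm.
The rigid supports impose zero overall length change; the single axial force P common to all segments must satisfy P Σ Lᵢ/(AᵢEᵢ) = δ_free.
Σ Lᵢ/(AᵢEᵢ) = 550/(425×200×10³) + 240/(1150×114×10³) + 625/(295×197×10³) = 1.906×10⁻⁵ mm/N.
P = 3.195 / 1.906×10⁻⁵ = 167700 N = 167.7 kN, tensile.

P ≈ 168 kN (tensile)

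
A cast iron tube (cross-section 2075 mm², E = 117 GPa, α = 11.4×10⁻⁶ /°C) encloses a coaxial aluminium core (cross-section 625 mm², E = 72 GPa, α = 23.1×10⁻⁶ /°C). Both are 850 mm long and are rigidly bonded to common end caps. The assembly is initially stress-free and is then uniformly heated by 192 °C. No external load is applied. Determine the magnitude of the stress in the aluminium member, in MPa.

Both members must finish at the same length. With the larger α, the aluminium tends to over-expand; the plates restrain it, putting the aluminium in compression and the cast iron in tension. With no external load the two internal forces are equal and opposite, magnitude P.
Equating the net (thermal + elastic) strains gives |α₁ − α₂|·ΔT = P·[1/(A₁E₁) + 1/(A₂E₂)].
|α₁ − α₂|·ΔT = 11.7×10⁻⁶ × 192 = 0.002246.
1/(A₁E₁) + 1/(A₂E₂) = 1/(2075×117×10³) + 1/(625×72×10³) = 2.634×10⁻⁸ N⁻¹.
So P = 0.002246 / 2.634×10⁻⁸ = 85.28 kN.
σ_{aluminium} = P/A₂ = 85280/625 = 136.4 MPa, compressive.

σ ≈ 136 MPa (compressive)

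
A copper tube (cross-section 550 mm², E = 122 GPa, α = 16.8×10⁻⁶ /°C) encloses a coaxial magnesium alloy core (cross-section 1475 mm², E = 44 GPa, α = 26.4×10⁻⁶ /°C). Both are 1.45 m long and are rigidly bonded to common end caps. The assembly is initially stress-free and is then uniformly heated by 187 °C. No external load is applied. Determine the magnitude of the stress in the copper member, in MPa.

Equilibrium of a rigid end plate with no external load gives equal and opposite internal forces ±P in the two members. Since α_{magnesium alloy} > α_{copper}, heating drives the magnesium alloy into compression and the copper into tension.
Setting the final lengths equal and cancelling L: (α₁ − α₂)ΔT = P/(A₁E₁) + P/(A₂E₂).
|α₁ − α₂|·ΔT = 9.6×10⁻⁶ × 187 = 0.001795.
1/(A₁E₁) + 1/(A₂E₂) = 1/(550×122×10³) + 1/(1475×44×10³) = 3.031×10⁻⁸ N⁻¹.
So P = 0.001795 / 3.031×10⁻⁸ = 59.23 kN.
σ_{copper} = P/A₁ = 59230/550 = 107.7 MPa, tensile.

σ ≈ 108 MPa (tensile)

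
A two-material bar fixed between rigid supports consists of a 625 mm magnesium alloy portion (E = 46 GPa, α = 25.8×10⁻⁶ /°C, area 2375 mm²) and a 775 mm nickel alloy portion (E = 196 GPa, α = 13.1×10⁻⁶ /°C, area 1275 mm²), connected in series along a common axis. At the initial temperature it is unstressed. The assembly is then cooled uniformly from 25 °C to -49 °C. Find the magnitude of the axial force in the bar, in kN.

P ≈ 220 kN (tensile)

With the walls removed the bar would change length by δ_free = Σ αᵢΔT Lᵢ = 25.8×10⁻⁶×74×625 + 13.1×10⁻⁶×74×775 = 1.945 mm.
The walls prevent any net length change, so an axial force P (same in every segment) develops. Compatibility: P · Σ Lᵢ/(AᵢEᵢ) = δ_free.
Σ Lᵢ/(AᵢEᵢ) = 625/(2375×46×10³) + 775/(1275×196×10³) = 8.822×10⁻⁶ mm/N.
Hence P = δ_free / Σ(L/AE) = 1.945/8.822×10⁻⁶ = 220.4 kN (tensile).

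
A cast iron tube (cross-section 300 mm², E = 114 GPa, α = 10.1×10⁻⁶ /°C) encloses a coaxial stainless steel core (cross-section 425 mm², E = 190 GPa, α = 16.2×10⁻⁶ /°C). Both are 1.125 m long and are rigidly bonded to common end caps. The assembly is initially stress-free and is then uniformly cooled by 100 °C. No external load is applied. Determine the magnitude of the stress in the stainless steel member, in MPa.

Equilibrium of a rigid end plate with no external load gives equal and opposite internal forces ±P in the two members. Since α_{stainless steel} > α_{cast iron}, cooling drives the stainless steel into tension and the cast iron into compression.
Compatibility of the two members (thermal + elastic change equal): (α₁ − α₂)ΔT = P·[1/(A₁E₁) + 1/(A₂E₂)].
|α₁ − α₂|·ΔT = 6.1×10⁻⁶ × 100 = 0.00061.
1/(A₁E₁) + 1/(A₂E₂) = 1/(300×114×10³) + 1/(425×190×10³) = 4.162×10⁻⁸ N⁻¹.
So P = 0.00061 / 4.162×10⁻⁸ = 14.66 kN.
σ_{stainless steel} = P/A₂ = 14660/425 = 34.48 MPa, tensile.

σ ≈ 34.5 MPa (tensile)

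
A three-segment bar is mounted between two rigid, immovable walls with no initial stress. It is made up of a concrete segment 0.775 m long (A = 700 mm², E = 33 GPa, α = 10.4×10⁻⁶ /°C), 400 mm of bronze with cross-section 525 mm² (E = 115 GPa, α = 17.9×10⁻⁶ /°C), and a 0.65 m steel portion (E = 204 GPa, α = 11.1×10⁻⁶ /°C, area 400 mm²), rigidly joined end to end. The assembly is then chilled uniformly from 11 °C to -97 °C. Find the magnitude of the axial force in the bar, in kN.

P ≈ 50.3 kN (tensile)

With the walls removed the bar would change length by δ_free = Σ αᵢΔT Lᵢ = 10.4×10⁻⁶×108×775 + 17.9×10⁻⁶×108×400 + 11.1×10⁻⁶×108×650 = 2.423 mm.
The walls prevent any net length change, so an axial force P (same in every segment) develops. Compatibility: P · Σ Lᵢ/(AᵢEᵢ) = δ_free.
Σ Lᵢ/(AᵢEᵢ) = 775/(700×33×10³) + 400/(525×115×10³) + 650/(400×204×10³) = 4.814×10⁻⁵ mm/N.
So P = 2.423 / 4.814×10⁻⁵ = 50.33 kN, tensile.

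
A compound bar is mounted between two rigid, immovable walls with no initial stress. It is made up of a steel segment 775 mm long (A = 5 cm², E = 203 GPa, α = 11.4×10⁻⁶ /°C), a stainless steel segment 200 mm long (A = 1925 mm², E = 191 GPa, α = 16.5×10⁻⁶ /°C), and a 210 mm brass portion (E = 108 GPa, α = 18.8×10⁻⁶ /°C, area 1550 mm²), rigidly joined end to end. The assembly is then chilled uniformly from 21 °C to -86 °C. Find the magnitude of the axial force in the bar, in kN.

P ≈ 182 kN (tensile)

If the supports were absent, the total length change would be Σ αᵢΔT Lᵢ = 11.4×10⁻⁶×107×775 + 16.5×10⁻⁶×107×200 + 18.8×10⁻⁶×107×210 = 1.721 mm.
The walls prevent any net length change, so an axial force P (same in every segment) develops. Compatibility: P · Σ Lᵢ/(AᵢEᵢ) = δ_free.
The series flexibility is Σ Lᵢ/(AᵢEᵢ) = 775/(500×203×10³) + 200/(1925×191×10³) + 210/(1550×108×10³) = 9.434×10⁻⁶ mm/N.
Hence P = δ_free / Σ(L/AE) = 1.721/9.434×10⁻⁶ = 182.4 kN (tensile).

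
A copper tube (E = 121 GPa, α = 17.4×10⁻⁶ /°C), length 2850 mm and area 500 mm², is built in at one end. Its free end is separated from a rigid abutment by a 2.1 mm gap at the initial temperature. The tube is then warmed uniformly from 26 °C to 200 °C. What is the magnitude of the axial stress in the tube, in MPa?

σ ≈ 277 MPa (compressive)

Free thermal elongation = αΔT L = 17.4×10⁻⁶ × 174 × 2850 = 8.629 mm.
The gap closes (δ_free > 2.1 mm) and the wall then resists a further 8.629 − 2.1 = 6.529 mm of expansion.
Compatibility: PL/(AE) = 6.529 mm, so σ = P/A = E × (6.529/2850) = 277.2 MPa.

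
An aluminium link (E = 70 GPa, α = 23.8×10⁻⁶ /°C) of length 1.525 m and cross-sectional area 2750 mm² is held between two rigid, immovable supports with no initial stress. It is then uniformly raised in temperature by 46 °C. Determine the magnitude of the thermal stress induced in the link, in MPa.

σ ≈ 76.6 MPa (compressive)

With length fixed, the mechanical strain must cancel the thermal strain αΔT = 23.8×10⁻⁶ × 46 = 1094.8×10⁻⁶.
Hence σ = E·αΔT = 70×10³ × 1094.8×10⁻⁶ = 76.64 MPa, compressive.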